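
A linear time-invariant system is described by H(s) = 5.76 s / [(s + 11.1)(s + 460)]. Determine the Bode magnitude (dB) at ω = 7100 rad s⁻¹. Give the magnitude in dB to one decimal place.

-61.8 dB

|j7100| = 7100
|j7100 + 11.1| = √(7100² + 11.1²) = 7100
|j7100 + 460| = √(7100² + 460²) = 7115
|H(j7100)| = 5.76 × 7100 / (7100 × 7115) = 0.00080957
20 log₁₀(0.00080957) = -61.83 dB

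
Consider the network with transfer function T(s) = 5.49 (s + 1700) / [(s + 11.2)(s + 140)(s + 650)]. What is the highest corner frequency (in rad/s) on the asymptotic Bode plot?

Break frequencies occur at each pole and zero magnitude: 11.2 rad/s, 140 rad/s, 650 rad/s, 1700 rad/s.
The highest is 1700 rad/s.

1700 rad/s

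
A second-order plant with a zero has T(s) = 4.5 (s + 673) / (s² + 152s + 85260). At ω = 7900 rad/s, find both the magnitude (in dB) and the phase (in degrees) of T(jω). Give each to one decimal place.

|j7900 + 673| = √(7900² + 673²) = 7929
|(j7900)² + 152(j7900) + 85260| = |-6.2325e+07 + j1.2008e+06| = 6.234e+07
|T(j7900)| = 4.5 × 7929 / 6.234e+07 = 0.00057236
20 log₁₀(0.00057236) = -64.85 dB
∠(j7900 + 673) = arctan(7900/673) = 85.13°
∠[(j7900)² + 152(j7900) + 85260] = ∠[-6.2325e+07 + j1.2008e+06] = 178.90°
∠T(j7900) = 85.13° − 178.90° = -93.77°

|T| = -64.8 dB, ∠T = -93.8°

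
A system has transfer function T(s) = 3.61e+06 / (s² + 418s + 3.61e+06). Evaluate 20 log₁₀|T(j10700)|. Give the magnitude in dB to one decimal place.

-29.8 dB

|(j10700)² + 418(j10700) + 3.61e+06| = |-1.1088e+08 + j4.4726e+06| = 1.11e+08
|T(j10700)| = 3.61e+06 / 1.11e+08 = 0.032531
20 log₁₀(0.032531) = -29.75 dB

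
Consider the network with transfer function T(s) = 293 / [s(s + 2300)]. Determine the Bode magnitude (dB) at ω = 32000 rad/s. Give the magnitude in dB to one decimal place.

|j32000 + 2300| = √(32000² + 2300²) = 3.208e+04
|j32000| = 3.2e+04
|T(j32000)| = 293 / (3.208e+04 × 3.2e+04) = 2.854e-07
20 log₁₀(2.854e-07) = -130.89 dB

-130.9 dB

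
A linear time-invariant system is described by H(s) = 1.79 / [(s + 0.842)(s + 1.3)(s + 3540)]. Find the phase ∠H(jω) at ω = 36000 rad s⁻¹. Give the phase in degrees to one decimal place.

-264.4°

∠(j36000 + 0.842) = arctan(36000/0.842) = 90.00°
∠(j36000 + 1.3) = arctan(36000/1.3) = 90.00°
∠(j36000 + 3540) = arctan(36000/3540) = 84.38°
∠H(j36000) = − (90.00° + 90.00° + 84.38°) = -264.38°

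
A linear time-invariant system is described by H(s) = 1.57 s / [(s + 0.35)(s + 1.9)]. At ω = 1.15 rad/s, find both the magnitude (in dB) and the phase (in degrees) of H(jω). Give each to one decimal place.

|j1.15| = 1.15
|j1.15 + 0.35| = √(1.15² + 0.35²) = 1.202
|j1.15 + 1.9| = √(1.15² + 1.9²) = 2.221
|H(j1.15)| = 1.57 × 1.15 / (1.202 × 2.221) = 0.67629
20 log₁₀(0.67629) = -3.40 dB
∠(j1.15) = 90.00°
∠(j1.15 + 0.35) = arctan(1.15/0.35) = 73.07°
∠(j1.15 + 1.9) = arctan(1.15/1.9) = 31.18°
∠H(j1.15) = 90.00° − (73.07° + 31.18°) = -14.26°

|H| = -3.4 dB, ∠H = -14.3°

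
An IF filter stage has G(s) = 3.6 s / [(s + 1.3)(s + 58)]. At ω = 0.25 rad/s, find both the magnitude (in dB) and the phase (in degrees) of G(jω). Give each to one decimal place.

|j0.25| = 0.25
|j0.25 + 1.3| = √(0.25² + 1.3²) = 1.324
|j0.25 + 58| = √(0.25² + 58²) = 58
|G(j0.25)| = 3.6 × 0.25 / (1.324 × 58) = 0.011721
20 log₁₀(0.011721) = -38.62 dB
∠(j0.25) = 90.00°
∠(j0.25 + 1.3) = arctan(0.25/1.3) = 10.89°
∠(j0.25 + 58) = arctan(0.25/58) = 0.25°
∠G(j0.25) = 90.00° − (10.89° + 0.25°) = 78.87°

|G| = -38.6 dB, ∠G = 78.9°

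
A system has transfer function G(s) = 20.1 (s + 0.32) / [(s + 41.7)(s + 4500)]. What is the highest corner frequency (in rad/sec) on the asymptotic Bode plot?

Break frequencies occur at each pole and zero magnitude: 0.32 rad/sec, 41.7 rad/sec, 4500 rad/sec.
The highest is 4500 rad/sec.

4500 rad/sec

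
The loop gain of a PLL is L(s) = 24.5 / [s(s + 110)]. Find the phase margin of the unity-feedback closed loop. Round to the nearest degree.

90°

Gain crossover: |L(jω)| = 1 at ω ≈ 0.223 rad s⁻¹.
∠L(j0.223) = −90° − arctan(0.223/110) ≈ -90.12°
PM = 180° + (-90.12°) = 89.88°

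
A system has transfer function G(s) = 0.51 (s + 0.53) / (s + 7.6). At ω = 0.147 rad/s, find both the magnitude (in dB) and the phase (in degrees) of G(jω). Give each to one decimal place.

|j0.147 + 0.53| = √(0.147² + 0.53²) = 0.55
|j0.147 + 7.6| = √(0.147² + 7.6²) = 7.601
|G(j0.147)| = 0.51 × 0.55 / 7.601 = 0.036902
20 log₁₀(0.036902) = -28.66 dB
∠(j0.147 + 0.53) = arctan(0.147/0.53) = 15.50°
∠(j0.147 + 7.6) = arctan(0.147/7.6) = 1.11°
∠G(j0.147) = 15.50° − 1.11° = 14.39°

|G| = -28.7 dB, ∠G = 14.4°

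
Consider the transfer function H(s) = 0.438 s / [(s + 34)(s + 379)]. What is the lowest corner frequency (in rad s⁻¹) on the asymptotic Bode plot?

34 rad s⁻¹

Break frequencies occur at each pole and zero magnitude: 34 rad s⁻¹, 379 rad s⁻¹.
The lowest is 34 rad s⁻¹.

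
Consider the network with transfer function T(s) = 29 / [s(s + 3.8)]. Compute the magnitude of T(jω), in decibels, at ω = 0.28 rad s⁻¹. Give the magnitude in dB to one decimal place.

28.7 dB

|j0.28 + 3.8| = √(0.28² + 3.8²) = 3.81
|j0.28| = 0.28
|T(j0.28)| = 29 / (3.81 × 0.28) = 27.182
20 log₁₀(27.182) = 28.69 dB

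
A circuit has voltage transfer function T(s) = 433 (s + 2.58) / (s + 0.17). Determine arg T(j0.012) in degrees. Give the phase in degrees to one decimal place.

∠(j0.012 + 2.58) = arctan(0.012/2.58) = 0.27°
∠(j0.012 + 0.17) = arctan(0.012/0.17) = 4.04°
∠T(j0.012) = 0.27° − 4.04° = -3.77°

-3.8°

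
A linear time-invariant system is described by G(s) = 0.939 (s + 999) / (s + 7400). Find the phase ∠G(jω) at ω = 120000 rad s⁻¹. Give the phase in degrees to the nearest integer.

∠(j120000 + 999) = arctan(120000/999) = 89.52°
∠(j120000 + 7400) = arctan(120000/7400) = 86.47°
∠G(j120000) = 89.52° − 86.47° = 3.05°

3°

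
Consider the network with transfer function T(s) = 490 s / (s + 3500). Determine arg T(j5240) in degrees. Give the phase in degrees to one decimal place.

33.7 deg

∠(j5240) = 90.00°
∠(j5240 + 3500) = arctan(5240/3500) = 56.26°
∠T(j5240) = 90.00° − 56.26° = 33.74°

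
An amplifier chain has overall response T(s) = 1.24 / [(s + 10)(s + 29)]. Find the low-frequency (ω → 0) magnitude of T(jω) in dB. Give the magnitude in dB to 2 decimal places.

-47.38 dB

T(0) = 1.24 / (10 × 29) = 0.0042759
20 log₁₀(0.0042759) = -47.380 dB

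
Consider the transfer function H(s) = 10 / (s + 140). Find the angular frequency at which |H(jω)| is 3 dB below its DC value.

For a single-pole low-pass, the −3 dB point is at the pole: ω = 140 rad/sec.

140 rad/sec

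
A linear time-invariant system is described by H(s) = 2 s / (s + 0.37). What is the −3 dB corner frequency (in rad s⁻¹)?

For a single-pole high-pass, the −3 dB point is at the pole: ω = 0.37 rad s⁻¹.

0.37 rad s⁻¹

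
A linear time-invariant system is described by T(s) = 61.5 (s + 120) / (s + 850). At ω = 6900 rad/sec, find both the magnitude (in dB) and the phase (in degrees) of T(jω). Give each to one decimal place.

|T| = 35.7 dB, ∠T = 6.0°

|j6900 + 120| = √(6900² + 120²) = 6901
|j6900 + 850| = √(6900² + 850²) = 6952
|T(j6900)| = 61.5 × 6901 / 6952 = 61.048
20 log₁₀(61.048) = 35.71 dB
∠(j6900 + 120) = arctan(6900/120) = 89.00°
∠(j6900 + 850) = arctan(6900/850) = 82.98°
∠T(j6900) = 89.00° − 82.98° = 6.03°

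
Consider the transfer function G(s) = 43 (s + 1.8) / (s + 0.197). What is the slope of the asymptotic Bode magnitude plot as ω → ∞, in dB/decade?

0 dB/decade

With 1 zero and 1 pole, the high-frequency asymptotic slope is 20 × (1 − 1) = 0 dB/decade.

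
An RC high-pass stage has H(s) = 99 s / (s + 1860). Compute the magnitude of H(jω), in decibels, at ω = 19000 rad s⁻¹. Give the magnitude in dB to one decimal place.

39.9 dB

|j19000| = 1.9e+04
|j19000 + 1860| = √(19000² + 1860²) = 1.909e+04
|H(j19000)| = 99 × 1.9e+04 / 1.909e+04 = 98.529
20 log₁₀(98.529) = 39.87 dB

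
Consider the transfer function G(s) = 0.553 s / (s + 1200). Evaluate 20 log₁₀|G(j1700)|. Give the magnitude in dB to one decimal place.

|j1700| = 1700
|j1700 + 1200| = √(1700² + 1200²) = 2081
|G(j1700)| = 0.553 × 1700 / 2081 = 0.45178
20 log₁₀(0.45178) = -6.90 dB

-6.9 dB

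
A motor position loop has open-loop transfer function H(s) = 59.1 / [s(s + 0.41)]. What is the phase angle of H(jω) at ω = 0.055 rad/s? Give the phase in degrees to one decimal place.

∠(j0.055 + 0.41) = arctan(0.055/0.41) = 7.64°
∠(j0.055) = 90.00°
∠H(j0.055) = − (7.64° + 90.00°) = -97.64°

-97.6°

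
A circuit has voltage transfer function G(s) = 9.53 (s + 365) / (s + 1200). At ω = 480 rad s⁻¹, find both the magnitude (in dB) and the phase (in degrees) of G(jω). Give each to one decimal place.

|G| = 13.0 dB, ∠G = 30.9°

|j480 + 365| = √(480² + 365²) = 603
|j480 + 1200| = √(480² + 1200²) = 1292
|G(j480)| = 9.53 × 603 / 1292 = 4.4464
20 log₁₀(4.4464) = 12.96 dB
∠(j480 + 365) = arctan(480/365) = 52.75°
∠(j480 + 1200) = arctan(480/1200) = 21.80°
∠G(j480) = 52.75° − 21.80° = 30.95°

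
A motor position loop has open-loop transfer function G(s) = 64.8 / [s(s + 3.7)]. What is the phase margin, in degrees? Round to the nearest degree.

Gain crossover: |G(jω)| = 1 at ω ≈ 7.64 rad/s.
∠G(j7.64) = −90° − arctan(7.64/3.7) ≈ -154.15°
PM = 180° + (-154.15°) = 25.85°

26°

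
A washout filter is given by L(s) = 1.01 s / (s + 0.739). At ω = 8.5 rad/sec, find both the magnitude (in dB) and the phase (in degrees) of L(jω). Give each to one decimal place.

|L| = 0.1 dB, ∠L = 5.0°

|j8.5| = 8.5
|j8.5 + 0.739| = √(8.5² + 0.739²) = 8.532
|L(j8.5)| = 1.01 × 8.5 / 8.532 = 1.0062
20 log₁₀(1.0062) = 0.05 dB
∠(j8.5) = 90.00°
∠(j8.5 + 0.739) = arctan(8.5/0.739) = 85.03°
∠L(j8.5) = 90.00° − 85.03° = 4.97°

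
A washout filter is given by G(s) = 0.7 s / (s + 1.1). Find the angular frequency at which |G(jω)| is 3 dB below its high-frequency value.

1.1 rad/s

For a single-pole high-pass, the −3 dB point is at the pole: ω = 1.1 rad/s.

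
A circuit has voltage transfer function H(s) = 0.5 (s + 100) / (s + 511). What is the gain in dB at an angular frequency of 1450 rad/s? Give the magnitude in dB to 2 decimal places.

|j1450 + 100| = √(1450² + 100²) = 1453
|j1450 + 511| = √(1450² + 511²) = 1537
|H(j1450)| = 0.5 × 1453 / 1537 = 0.47269
20 log₁₀(0.47269) = -6.508 dB

-6.51 dB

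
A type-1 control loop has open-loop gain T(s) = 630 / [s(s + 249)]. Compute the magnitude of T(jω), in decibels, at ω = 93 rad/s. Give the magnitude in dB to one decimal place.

-31.9 dB

|j93 + 249| = √(93² + 249²) = 265.8
|j93| = 93
|T(j93)| = 630 / (265.8 × 93) = 0.025486
20 log₁₀(0.025486) = -31.87 dB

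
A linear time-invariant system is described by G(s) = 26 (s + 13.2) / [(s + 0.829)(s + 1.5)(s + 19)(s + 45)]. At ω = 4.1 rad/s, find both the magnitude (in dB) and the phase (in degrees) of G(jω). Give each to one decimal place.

|G| = -33.0 dB, ∠G = -148.6 deg

|j4.1 + 13.2| = √(4.1² + 13.2²) = 13.82
|j4.1 + 0.829| = √(4.1² + 0.829²) = 4.183
|j4.1 + 1.5| = √(4.1² + 1.5²) = 4.366
|j4.1 + 19| = √(4.1² + 19²) = 19.44
|j4.1 + 45| = √(4.1² + 45²) = 45.19
|G(j4.1)| = 26 × 13.82 / (4.183 × 4.366 × 19.44 × 45.19) = 0.022406
20 log₁₀(0.022406) = -32.99 dB
∠(j4.1 + 13.2) = arctan(4.1/13.2) = 17.26°
∠(j4.1 + 0.829) = arctan(4.1/0.829) = 78.57°
∠(j4.1 + 1.5) = arctan(4.1/1.5) = 69.90°
∠(j4.1 + 19) = arctan(4.1/19) = 12.18°
∠(j4.1 + 45) = arctan(4.1/45) = 5.21°
∠G(j4.1) = 17.26° − (78.57° + 69.90° + 12.18° + 5.21°) = -148.60°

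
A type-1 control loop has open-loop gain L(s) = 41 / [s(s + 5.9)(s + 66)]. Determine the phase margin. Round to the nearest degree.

89 deg

Gain crossover: |L(jω)| = 1 at ω ≈ 0.105 rad/sec.
∠L(j0.105) = −90° − arctan(0.105/5.9) − arctan(0.105/66) ≈ -91.11°
PM = 180° + (-91.11°) = 88.89°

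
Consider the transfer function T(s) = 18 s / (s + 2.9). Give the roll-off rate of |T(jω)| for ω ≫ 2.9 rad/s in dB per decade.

0 dB/decade

With 1 zero and 1 pole, the high-frequency asymptotic slope is 20 × (1 − 1) = 0 dB/decade.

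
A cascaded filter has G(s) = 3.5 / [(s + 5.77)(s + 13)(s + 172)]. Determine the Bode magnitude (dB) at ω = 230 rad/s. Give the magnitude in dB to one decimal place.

|j230 + 5.77| = √(230² + 5.77²) = 230.1
|j230 + 13| = √(230² + 13²) = 230.4
|j230 + 172| = √(230² + 172²) = 287.2
|G(j230)| = 3.5 / (230.1 × 230.4 × 287.2) = 2.2993e-07
20 log₁₀(2.2993e-07) = -132.77 dB

-132.8 dB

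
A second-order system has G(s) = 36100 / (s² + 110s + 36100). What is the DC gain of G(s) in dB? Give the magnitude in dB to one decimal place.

0.0 dB

G(0) = 36100 / 36100 = 1
20 log₁₀(1) = 0.00 dB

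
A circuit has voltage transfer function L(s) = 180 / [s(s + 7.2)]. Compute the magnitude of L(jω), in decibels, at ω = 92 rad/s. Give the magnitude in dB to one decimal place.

-33.5 dB

|j92 + 7.2| = √(92² + 7.2²) = 92.28
|j92| = 92
|L(j92)| = 180 / (92.28 × 92) = 0.021202
20 log₁₀(0.021202) = -33.47 dB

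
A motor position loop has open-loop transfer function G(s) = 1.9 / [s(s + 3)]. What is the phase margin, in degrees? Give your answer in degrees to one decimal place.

Gain crossover: |G(jω)| = 1 at ω ≈ 0.62 rad/s.
∠G(j0.62) = −90° − arctan(0.62/3) ≈ -101.68°
PM = 180° + (-101.68°) = 78.32°

78.3 deg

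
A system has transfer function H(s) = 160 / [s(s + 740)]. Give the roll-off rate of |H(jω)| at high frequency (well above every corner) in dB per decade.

With 0 zeros and 2 poles, the high-frequency asymptotic slope is 20 × (0 − 2) = -40 dB/decade.

-40 dB/decade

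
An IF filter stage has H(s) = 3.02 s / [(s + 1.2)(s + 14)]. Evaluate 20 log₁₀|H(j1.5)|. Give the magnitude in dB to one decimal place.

|j1.5| = 1.5
|j1.5 + 1.2| = √(1.5² + 1.2²) = 1.921
|j1.5 + 14| = √(1.5² + 14²) = 14.08
|H(j1.5)| = 3.02 × 1.5 / (1.921 × 14.08) = 0.16749
20 log₁₀(0.16749) = -15.52 dB

-15.5 dB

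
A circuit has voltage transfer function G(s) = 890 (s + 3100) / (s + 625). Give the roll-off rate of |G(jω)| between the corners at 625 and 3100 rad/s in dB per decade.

-20 dB/decade

In this band the factors already past their corner are: pole at 625; net slope = -20 dB/decade.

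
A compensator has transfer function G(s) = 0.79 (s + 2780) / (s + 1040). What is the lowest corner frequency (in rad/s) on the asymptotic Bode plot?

Break frequencies occur at each pole and zero magnitude: 1040 rad/s, 2780 rad/s.
The lowest is 1040 rad/s.

1040 rad/s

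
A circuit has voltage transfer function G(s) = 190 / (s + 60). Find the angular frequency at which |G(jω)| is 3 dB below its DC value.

For a single-pole low-pass, the −3 dB point is at the pole: ω = 60 rad/s.

60 rad/s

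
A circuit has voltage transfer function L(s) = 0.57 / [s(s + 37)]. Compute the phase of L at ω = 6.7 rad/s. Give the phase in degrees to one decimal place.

-100.3°

∠(j6.7 + 37) = arctan(6.7/37) = 10.26°
∠(j6.7) = 90.00°
∠L(j6.7) = − (10.26° + 90.00°) = -100.26°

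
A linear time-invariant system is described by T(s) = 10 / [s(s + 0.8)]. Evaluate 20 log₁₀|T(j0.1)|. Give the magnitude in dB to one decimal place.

41.9 dB

|j0.1 + 0.8| = √(0.1² + 0.8²) = 0.8062
|j0.1| = 0.1
|T(j0.1)| = 10 / (0.8062 × 0.1) = 124.03
20 log₁₀(124.03) = 41.87 dB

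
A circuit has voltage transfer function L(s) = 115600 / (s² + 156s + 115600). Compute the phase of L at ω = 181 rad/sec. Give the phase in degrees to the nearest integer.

∠[(j181)² + 156(j181) + 115600] = ∠[82839 + j28236] = 18.82°
∠L(j181) = −18.82° = -18.82°

-19°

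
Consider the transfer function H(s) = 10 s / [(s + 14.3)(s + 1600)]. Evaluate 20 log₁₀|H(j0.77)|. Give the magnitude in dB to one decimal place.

-69.5 dB

|j0.77| = 0.77
|j0.77 + 14.3| = √(0.77² + 14.3²) = 14.32
|j0.77 + 1600| = √(0.77² + 1600²) = 1600
|H(j0.77)| = 10 × 0.77 / (14.32 × 1600) = 0.00033605
20 log₁₀(0.00033605) = -69.47 dB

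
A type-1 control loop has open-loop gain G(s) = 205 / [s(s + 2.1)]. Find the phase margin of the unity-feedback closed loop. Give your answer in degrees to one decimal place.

8.4°

Gain crossover: |G(jω)| = 1 at ω ≈ 14.2 rad s⁻¹.
∠G(j14.2) = −90° − arctan(14.2/2.1) ≈ -171.61°
PM = 180° + (-171.61°) = 8.39°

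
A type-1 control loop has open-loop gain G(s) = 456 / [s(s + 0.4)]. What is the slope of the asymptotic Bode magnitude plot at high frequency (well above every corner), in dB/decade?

With 0 zeros and 2 poles, the high-frequency asymptotic slope is 20 × (0 − 2) = -40 dB/decade.

-40 dB/decade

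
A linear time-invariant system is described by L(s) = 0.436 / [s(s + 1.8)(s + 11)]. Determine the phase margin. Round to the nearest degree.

Gain crossover: |L(jω)| = 1 at ω ≈ 0.022 rad s⁻¹.
∠L(j0.022) = −90° − arctan(0.022/1.8) − arctan(0.022/11) ≈ -90.82°
PM = 180° + (-90.82°) = 89.18°

89°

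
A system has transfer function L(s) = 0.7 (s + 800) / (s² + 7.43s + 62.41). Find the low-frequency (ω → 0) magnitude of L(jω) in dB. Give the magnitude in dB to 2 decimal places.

L(0) = 0.7 × 800 / 62.41 = 8.9729
20 log₁₀(8.9729) = 19.059 dB

19.06 dB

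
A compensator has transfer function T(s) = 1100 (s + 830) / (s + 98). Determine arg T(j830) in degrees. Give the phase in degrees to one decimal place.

-38.3 deg

∠(j830 + 830) = arctan(830/830) = 45.00°
∠(j830 + 98) = arctan(830/98) = 83.27°
∠T(j830) = 45.00° − 83.27° = -38.27°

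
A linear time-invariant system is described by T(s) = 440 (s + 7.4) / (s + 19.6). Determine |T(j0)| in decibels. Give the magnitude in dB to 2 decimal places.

T(0) = 440 × 7.4 / 19.6 = 166.12
20 log₁₀(166.12) = 44.409 dB

44.41 dB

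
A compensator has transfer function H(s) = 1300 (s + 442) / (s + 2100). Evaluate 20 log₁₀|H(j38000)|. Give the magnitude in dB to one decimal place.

62.3 dB

|j38000 + 442| = √(38000² + 442²) = 3.8e+04
|j38000 + 2100| = √(38000² + 2100²) = 3.806e+04
|H(j38000)| = 1300 × 3.8e+04 / 3.806e+04 = 1298.1
20 log₁₀(1298.1) = 62.27 dB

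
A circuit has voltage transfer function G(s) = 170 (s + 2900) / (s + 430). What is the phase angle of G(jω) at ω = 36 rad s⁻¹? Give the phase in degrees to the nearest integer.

-4 deg

∠(j36 + 2900) = arctan(36/2900) = 0.71°
∠(j36 + 430) = arctan(36/430) = 4.79°
∠G(j36) = 0.71° − 4.79° = -4.07°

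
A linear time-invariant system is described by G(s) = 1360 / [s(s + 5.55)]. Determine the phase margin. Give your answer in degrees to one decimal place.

Gain crossover: |G(jω)| = 1 at ω ≈ 36.7 rad/s.
∠G(j36.7) = −90° − arctan(36.7/5.55) ≈ -171.39°
PM = 180° + (-171.39°) = 8.61°

8.6°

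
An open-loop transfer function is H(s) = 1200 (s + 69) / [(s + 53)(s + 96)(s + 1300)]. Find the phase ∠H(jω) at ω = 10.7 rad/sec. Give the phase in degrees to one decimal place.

∠(j10.7 + 69) = arctan(10.7/69) = 8.81°
∠(j10.7 + 53) = arctan(10.7/53) = 11.41°
∠(j10.7 + 96) = arctan(10.7/96) = 6.36°
∠(j10.7 + 1300) = arctan(10.7/1300) = 0.47°
∠H(j10.7) = 8.81° − (11.41° + 6.36° + 0.47°) = -9.43°

-9.4°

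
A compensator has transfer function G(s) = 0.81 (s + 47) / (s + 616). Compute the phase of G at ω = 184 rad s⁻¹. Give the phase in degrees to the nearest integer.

59 deg

∠(j184 + 47) = arctan(184/47) = 75.67°
∠(j184 + 616) = arctan(184/616) = 16.63°
∠G(j184) = 75.67° − 16.63° = 59.04°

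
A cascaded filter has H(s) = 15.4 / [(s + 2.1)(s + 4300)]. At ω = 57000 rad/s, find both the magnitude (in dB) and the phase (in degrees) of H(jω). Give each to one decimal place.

|j57000 + 2.1| = √(57000² + 2.1²) = 5.7e+04
|j57000 + 4300| = √(57000² + 4300²) = 5.716e+04
|H(j57000)| = 15.4 / (5.7e+04 × 5.716e+04) = 4.7265e-09
20 log₁₀(4.7265e-09) = -166.51 dB
∠(j57000 + 2.1) = arctan(57000/2.1) = 90.00°
∠(j57000 + 4300) = arctan(57000/4300) = 85.69°
∠H(j57000) = − (90.00° + 85.69°) = -175.68°

|H| = -166.5 dB, ∠H = -175.7°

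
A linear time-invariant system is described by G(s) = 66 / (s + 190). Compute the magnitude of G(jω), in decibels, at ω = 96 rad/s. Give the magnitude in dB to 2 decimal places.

-10.17 dB

|j96 + 190| = √(96² + 190²) = 212.9
|G(j96)| = 66 / 212.9 = 0.31004
20 log₁₀(0.31004) = -10.172 dB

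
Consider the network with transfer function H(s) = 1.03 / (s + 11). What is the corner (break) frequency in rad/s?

The single real pole at s = −11 gives a corner at ω = 11 rad/s.

11 rad/s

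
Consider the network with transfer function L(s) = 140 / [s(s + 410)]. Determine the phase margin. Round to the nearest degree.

90°

Gain crossover: |L(jω)| = 1 at ω ≈ 0.341 rad s⁻¹.
∠L(j0.341) = −90° − arctan(0.341/410) ≈ -90.05°
PM = 180° + (-90.05°) = 89.95°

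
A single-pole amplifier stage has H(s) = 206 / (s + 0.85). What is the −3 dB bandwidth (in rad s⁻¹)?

0.85 rad s⁻¹

For a single-pole low-pass, the −3 dB point is at the pole: ω = 0.85 rad s⁻¹.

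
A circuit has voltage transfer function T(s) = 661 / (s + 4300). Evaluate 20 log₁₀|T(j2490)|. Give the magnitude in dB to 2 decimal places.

-17.52 dB

|j2490 + 4300| = √(2490² + 4300²) = 4969
|T(j2490)| = 661 / 4969 = 0.13303
20 log₁₀(0.13303) = -17.521 dB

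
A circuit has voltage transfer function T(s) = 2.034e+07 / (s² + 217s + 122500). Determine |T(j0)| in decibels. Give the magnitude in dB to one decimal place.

44.4 dB

T(0) = 2.034e+07 / 122500 = 166.04
20 log₁₀(166.04) = 44.40 dB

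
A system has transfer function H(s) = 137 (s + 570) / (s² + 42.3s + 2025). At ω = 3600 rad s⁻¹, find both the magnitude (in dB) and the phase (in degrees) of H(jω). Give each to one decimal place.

|H| = -28.3 dB, ∠H = -98.3°

|j3600 + 570| = √(3600² + 570²) = 3645
|(j3600)² + 42.3(j3600) + 2025| = |-1.2958e+07 + j1.5228e+05| = 1.296e+07
|H(j3600)| = 137 × 3645 / 1.296e+07 = 0.038533
20 log₁₀(0.038533) = -28.28 dB
∠(j3600 + 570) = arctan(3600/570) = 81.00°
∠[(j3600)² + 42.3(j3600) + 2025] = ∠[-1.2958e+07 + j1.5228e+05] = 179.33°
∠H(j3600) = 81.00° − 179.33° = -98.32°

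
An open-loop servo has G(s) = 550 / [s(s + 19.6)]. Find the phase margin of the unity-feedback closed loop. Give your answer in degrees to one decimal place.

Gain crossover: |G(jω)| = 1 at ω ≈ 19.8 rad s⁻¹.
∠G(j19.8) = −90° − arctan(19.8/19.6) ≈ -135.23°
PM = 180° + (-135.23°) = 44.77°

44.8 deg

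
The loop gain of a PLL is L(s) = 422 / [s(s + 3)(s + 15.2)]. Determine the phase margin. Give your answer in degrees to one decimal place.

Gain crossover: |L(jω)| = 1 at ω ≈ 4.73 rad s⁻¹.
∠L(j4.73) = −90° − arctan(4.73/3) − arctan(4.73/15.2) ≈ -164.91°
PM = 180° + (-164.91°) = 15.09°

15.1 deg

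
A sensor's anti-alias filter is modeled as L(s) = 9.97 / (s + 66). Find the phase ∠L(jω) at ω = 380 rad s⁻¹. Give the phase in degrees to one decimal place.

-80.1°

∠(j380 + 66) = arctan(380/66) = 80.15°
∠L(j380) = −80.15° = -80.15°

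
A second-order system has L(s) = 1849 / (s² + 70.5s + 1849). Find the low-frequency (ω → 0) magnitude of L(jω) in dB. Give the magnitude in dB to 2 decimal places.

0.00 dB

L(0) = 1849 / 1849 = 1
20 log₁₀(1) = 0.000 dB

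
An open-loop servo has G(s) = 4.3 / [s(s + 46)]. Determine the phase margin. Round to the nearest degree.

Gain crossover: |G(jω)| = 1 at ω ≈ 0.0935 rad/sec.
∠G(j0.0935) = −90° − arctan(0.0935/46) ≈ -90.12°
PM = 180° + (-90.12°) = 89.88°

90°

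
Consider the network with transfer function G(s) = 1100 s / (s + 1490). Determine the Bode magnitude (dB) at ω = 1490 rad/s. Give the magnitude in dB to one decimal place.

57.8 dB

|j1490| = 1490
|j1490 + 1490| = √(1490² + 1490²) = 2107
|G(j1490)| = 1100 × 1490 / 2107 = 777.82
20 log₁₀(777.82) = 57.82 dB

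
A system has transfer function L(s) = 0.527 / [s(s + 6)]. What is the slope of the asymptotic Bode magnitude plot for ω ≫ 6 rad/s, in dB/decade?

-40 dB/decade

With 0 zeros and 2 poles, the high-frequency asymptotic slope is 20 × (0 − 2) = -40 dB/decade.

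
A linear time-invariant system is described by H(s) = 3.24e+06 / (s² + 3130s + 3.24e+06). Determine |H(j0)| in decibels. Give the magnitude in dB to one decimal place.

0.0 dB

H(0) = 3.24e+06 / 3.24e+06 = 1
20 log₁₀(1) = 0.00 dB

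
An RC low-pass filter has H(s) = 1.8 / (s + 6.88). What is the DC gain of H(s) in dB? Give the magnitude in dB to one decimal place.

H(0) = 1.8 / 6.88 = 0.26163
20 log₁₀(0.26163) = -11.65 dB

-11.6 dB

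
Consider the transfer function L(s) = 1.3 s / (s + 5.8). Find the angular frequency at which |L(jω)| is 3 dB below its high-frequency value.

5.8 rad s⁻¹

For a single-pole high-pass, the −3 dB point is at the pole: ω = 5.8 rad s⁻¹.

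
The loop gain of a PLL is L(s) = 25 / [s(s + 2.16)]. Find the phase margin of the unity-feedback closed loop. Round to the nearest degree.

24°

Gain crossover: |L(jω)| = 1 at ω ≈ 4.77 rad/sec.
∠L(j4.77) = −90° − arctan(4.77/2.16) ≈ -155.65°
PM = 180° + (-155.65°) = 24.35°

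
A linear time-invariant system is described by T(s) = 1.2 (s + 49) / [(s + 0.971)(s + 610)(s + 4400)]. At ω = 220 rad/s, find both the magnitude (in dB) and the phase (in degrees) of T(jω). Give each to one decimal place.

|T| = -127.3 dB, ∠T = -35.0°

|j220 + 49| = √(220² + 49²) = 225.4
|j220 + 0.971| = √(220² + 0.971²) = 220
|j220 + 610| = √(220² + 610²) = 648.5
|j220 + 4400| = √(220² + 4400²) = 4405
|T(j220)| = 1.2 × 225.4 / (220 × 648.5 × 4405) = 4.3034e-07
20 log₁₀(4.3034e-07) = -127.32 dB
∠(j220 + 49) = arctan(220/49) = 77.44°
∠(j220 + 0.971) = arctan(220/0.971) = 89.75°
∠(j220 + 610) = arctan(220/610) = 19.83°
∠(j220 + 4400) = arctan(220/4400) = 2.86°
∠T(j220) = 77.44° − (89.75° + 19.83° + 2.86°) = -35.00°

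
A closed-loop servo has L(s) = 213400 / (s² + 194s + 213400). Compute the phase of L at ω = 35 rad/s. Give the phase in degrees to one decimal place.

∠[(j35)² + 194(j35) + 213400] = ∠[2.1218e+05 + j6790] = 1.83°
∠L(j35) = −1.83° = -1.83°

-1.8°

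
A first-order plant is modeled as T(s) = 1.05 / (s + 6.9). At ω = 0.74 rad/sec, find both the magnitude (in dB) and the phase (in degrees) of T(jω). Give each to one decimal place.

|j0.74 + 6.9| = √(0.74² + 6.9²) = 6.94
|T(j0.74)| = 1.05 / 6.94 = 0.15131
20 log₁₀(0.15131) = -16.40 dB
∠(j0.74 + 6.9) = arctan(0.74/6.9) = 6.12°
∠T(j0.74) = −6.12° = -6.12°

|T| = -16.4 dB, ∠T = -6.1°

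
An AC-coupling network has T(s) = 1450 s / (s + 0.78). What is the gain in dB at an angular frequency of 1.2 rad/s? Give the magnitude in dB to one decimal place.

61.7 dB

|j1.2| = 1.2
|j1.2 + 0.78| = √(1.2² + 0.78²) = 1.431
|T(j1.2)| = 1450 × 1.2 / 1.431 = 1215.7
20 log₁₀(1215.7) = 61.70 dB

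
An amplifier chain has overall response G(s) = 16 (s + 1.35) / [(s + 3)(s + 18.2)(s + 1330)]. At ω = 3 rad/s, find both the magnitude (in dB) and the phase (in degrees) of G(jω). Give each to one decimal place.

|j3 + 1.35| = √(3² + 1.35²) = 3.29
|j3 + 3| = √(3² + 3²) = 4.243
|j3 + 18.2| = √(3² + 18.2²) = 18.45
|j3 + 1330| = √(3² + 1330²) = 1330
|G(j3)| = 16 × 3.29 / (4.243 × 18.45 × 1330) = 0.00050571
20 log₁₀(0.00050571) = -65.92 dB
∠(j3 + 1.35) = arctan(3/1.35) = 65.77°
∠(j3 + 3) = arctan(3/3) = 45.00°
∠(j3 + 18.2) = arctan(3/18.2) = 9.36°
∠(j3 + 1330) = arctan(3/1330) = 0.13°
∠G(j3) = 65.77° − (45.00° + 9.36° + 0.13°) = 11.28°

|G| = -65.9 dB, ∠G = 11.3°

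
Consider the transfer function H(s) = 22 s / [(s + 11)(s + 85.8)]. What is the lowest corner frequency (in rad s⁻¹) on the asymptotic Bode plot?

11 rad s⁻¹

Break frequencies occur at each pole and zero magnitude: 11 rad s⁻¹, 85.8 rad s⁻¹.
The lowest is 11 rad s⁻¹.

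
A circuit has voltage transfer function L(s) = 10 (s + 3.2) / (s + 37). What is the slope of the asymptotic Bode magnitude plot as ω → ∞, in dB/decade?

0 dB/decade

With 1 zero and 1 pole, the high-frequency asymptotic slope is 20 × (1 − 1) = 0 dB/decade.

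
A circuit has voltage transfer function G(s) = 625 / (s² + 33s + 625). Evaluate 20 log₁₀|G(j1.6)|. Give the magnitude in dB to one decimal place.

0.0 dB

|(j1.6)² + 33(j1.6) + 625| = |622.44 + j52.8| = 624.7
|G(j1.6)| = 625 / 624.7 = 1.0005
20 log₁₀(1.0005) = 0.00 dB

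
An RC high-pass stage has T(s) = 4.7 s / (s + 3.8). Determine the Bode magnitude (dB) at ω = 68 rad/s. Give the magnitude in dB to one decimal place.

|j68| = 68
|j68 + 3.8| = √(68² + 3.8²) = 68.11
|T(j68)| = 4.7 × 68 / 68.11 = 4.6927
20 log₁₀(4.6927) = 13.43 dB

13.4 dB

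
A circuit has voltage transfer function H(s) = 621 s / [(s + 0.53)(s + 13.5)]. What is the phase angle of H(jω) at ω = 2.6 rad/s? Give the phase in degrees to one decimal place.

0.6°

∠(j2.6) = 90.00°
∠(j2.6 + 0.53) = arctan(2.6/0.53) = 78.48°
∠(j2.6 + 13.5) = arctan(2.6/13.5) = 10.90°
∠H(j2.6) = 90.00° − (78.48° + 10.90°) = 0.62°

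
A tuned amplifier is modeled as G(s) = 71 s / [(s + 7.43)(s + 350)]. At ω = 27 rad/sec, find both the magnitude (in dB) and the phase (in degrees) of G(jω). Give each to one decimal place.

|j27| = 27
|j27 + 7.43| = √(27² + 7.43²) = 28
|j27 + 350| = √(27² + 350²) = 351
|G(j27)| = 71 × 27 / (28 × 351) = 0.19501
20 log₁₀(0.19501) = -14.20 dB
∠(j27) = 90.00°
∠(j27 + 7.43) = arctan(27/7.43) = 74.61°
∠(j27 + 350) = arctan(27/350) = 4.41°
∠G(j27) = 90.00° − (74.61° + 4.41°) = 10.97°

|G| = -14.2 dB, ∠G = 11.0°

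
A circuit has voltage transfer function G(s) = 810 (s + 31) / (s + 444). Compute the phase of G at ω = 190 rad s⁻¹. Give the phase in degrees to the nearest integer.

∠(j190 + 31) = arctan(190/31) = 80.73°
∠(j190 + 444) = arctan(190/444) = 23.17°
∠G(j190) = 80.73° − 23.17° = 57.57°

58°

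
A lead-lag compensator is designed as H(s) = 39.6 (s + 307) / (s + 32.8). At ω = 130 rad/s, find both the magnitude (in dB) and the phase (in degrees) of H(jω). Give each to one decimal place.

|H| = 39.9 dB, ∠H = -52.9°

|j130 + 307| = √(130² + 307²) = 333.4
|j130 + 32.8| = √(130² + 32.8²) = 134.1
|H(j130)| = 39.6 × 333.4 / 134.1 = 98.47
20 log₁₀(98.47) = 39.87 dB
∠(j130 + 307) = arctan(130/307) = 22.95°
∠(j130 + 32.8) = arctan(130/32.8) = 75.84°
∠H(j130) = 22.95° − 75.84° = -52.89°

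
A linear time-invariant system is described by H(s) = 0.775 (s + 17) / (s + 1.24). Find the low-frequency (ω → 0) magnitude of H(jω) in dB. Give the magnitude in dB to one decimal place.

20.5 dB

H(0) = 0.775 × 17 / 1.24 = 10.625
20 log₁₀(10.625) = 20.53 dB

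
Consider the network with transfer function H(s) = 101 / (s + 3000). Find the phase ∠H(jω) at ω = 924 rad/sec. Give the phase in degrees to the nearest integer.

-17 deg

∠(j924 + 3000) = arctan(924/3000) = 17.12°
∠H(j924) = −17.12° = -17.12°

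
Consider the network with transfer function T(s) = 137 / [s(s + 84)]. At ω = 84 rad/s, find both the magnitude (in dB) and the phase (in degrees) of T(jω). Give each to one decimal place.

|j84 + 84| = √(84² + 84²) = 118.8
|j84| = 84
|T(j84)| = 137 / (118.8 × 84) = 0.013729
20 log₁₀(0.013729) = -37.25 dB
∠(j84 + 84) = arctan(84/84) = 45.00°
∠(j84) = 90.00°
∠T(j84) = − (45.00° + 90.00°) = -135.00°

|T| = -37.2 dB, ∠T = -135.0°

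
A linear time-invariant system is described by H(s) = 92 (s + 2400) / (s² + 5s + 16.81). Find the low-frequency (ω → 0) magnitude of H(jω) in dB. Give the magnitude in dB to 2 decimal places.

82.37 dB

H(0) = 92 × 2400 / 16.81 = 13135
20 log₁₀(13135) = 82.369 dB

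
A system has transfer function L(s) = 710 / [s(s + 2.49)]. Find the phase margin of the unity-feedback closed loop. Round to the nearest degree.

Gain crossover: |L(jω)| = 1 at ω ≈ 26.6 rad s⁻¹.
∠L(j26.6) = −90° − arctan(26.6/2.49) ≈ -174.65°
PM = 180° + (-174.65°) = 5.35°

5 deg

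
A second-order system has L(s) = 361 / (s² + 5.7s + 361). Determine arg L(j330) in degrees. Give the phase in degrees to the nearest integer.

-179°

∠[(j330)² + 5.7(j330) + 361] = ∠[-1.0854e+05 + j1881] = 179.01°
∠L(j330) = −179.01° = -179.01°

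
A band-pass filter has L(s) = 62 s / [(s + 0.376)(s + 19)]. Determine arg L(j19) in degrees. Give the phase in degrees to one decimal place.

-43.9 deg

∠(j19) = 90.00°
∠(j19 + 0.376) = arctan(19/0.376) = 88.87°
∠(j19 + 19) = arctan(19/19) = 45.00°
∠L(j19) = 90.00° − (88.87° + 45.00°) = -43.87°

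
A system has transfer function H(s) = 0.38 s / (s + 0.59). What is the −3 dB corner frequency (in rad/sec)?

0.59 rad/sec

For a single-pole high-pass, the −3 dB point is at the pole: ω = 0.59 rad/sec.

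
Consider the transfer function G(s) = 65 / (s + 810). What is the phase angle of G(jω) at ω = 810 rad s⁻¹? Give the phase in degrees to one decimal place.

-45.0°

∠(j810 + 810) = arctan(810/810) = 45.00°
∠G(j810) = −45.00° = -45.00°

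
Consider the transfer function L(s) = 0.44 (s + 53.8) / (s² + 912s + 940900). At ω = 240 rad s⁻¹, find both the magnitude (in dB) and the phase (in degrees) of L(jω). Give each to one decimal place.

|j240 + 53.8| = √(240² + 53.8²) = 246
|(j240)² + 912(j240) + 940900| = |8.833e+05 + j2.1888e+05| = 9.1e+05
|L(j240)| = 0.44 × 246 / 9.1e+05 = 0.00011892
20 log₁₀(0.00011892) = -78.49 dB
∠(j240 + 53.8) = arctan(240/53.8) = 77.37°
∠[(j240)² + 912(j240) + 940900] = ∠[8.833e+05 + j2.1888e+05] = 13.92°
∠L(j240) = 77.37° − 13.92° = 63.45°

|L| = -78.5 dB, ∠L = 63.4°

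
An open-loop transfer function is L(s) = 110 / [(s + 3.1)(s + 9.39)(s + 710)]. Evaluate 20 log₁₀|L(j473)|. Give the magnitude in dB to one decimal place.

|j473 + 3.1| = √(473² + 3.1²) = 473
|j473 + 9.39| = √(473² + 9.39²) = 473.1
|j473 + 710| = √(473² + 710²) = 853.1
|L(j473)| = 110 / (473 × 473.1 × 853.1) = 5.7618e-07
20 log₁₀(5.7618e-07) = -124.79 dB

-124.8 dB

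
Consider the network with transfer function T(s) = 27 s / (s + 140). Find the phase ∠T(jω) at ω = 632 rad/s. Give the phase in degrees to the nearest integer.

12°

∠(j632) = 90.00°
∠(j632 + 140) = arctan(632/140) = 77.51°
∠T(j632) = 90.00° − 77.51° = 12.49°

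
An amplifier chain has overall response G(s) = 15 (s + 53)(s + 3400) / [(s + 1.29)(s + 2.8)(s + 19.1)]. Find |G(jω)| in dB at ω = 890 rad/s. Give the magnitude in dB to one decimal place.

|j890 + 53| = √(890² + 53²) = 891.6
|j890 + 3400| = √(890² + 3400²) = 3515
|j890 + 1.29| = √(890² + 1.29²) = 890
|j890 + 2.8| = √(890² + 2.8²) = 890
|j890 + 19.1| = √(890² + 19.1²) = 890.2
|G(j890)| = 15 × 891.6 × 3515 / (890 × 890 × 890.2) = 0.066657
20 log₁₀(0.066657) = -23.52 dB

-23.5 dB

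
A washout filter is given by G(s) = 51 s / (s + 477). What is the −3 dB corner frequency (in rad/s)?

For a single-pole high-pass, the −3 dB point is at the pole: ω = 477 rad/s.

477 rad/s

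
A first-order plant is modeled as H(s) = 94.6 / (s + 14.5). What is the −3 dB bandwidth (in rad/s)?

14.5 rad/s

For a single-pole low-pass, the −3 dB point is at the pole: ω = 14.5 rad/s.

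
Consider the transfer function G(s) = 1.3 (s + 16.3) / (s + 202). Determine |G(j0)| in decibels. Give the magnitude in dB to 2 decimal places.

-19.58 dB

G(0) = 1.3 × 16.3 / 202 = 0.1049
20 log₁₀(0.1049) = -19.584 dB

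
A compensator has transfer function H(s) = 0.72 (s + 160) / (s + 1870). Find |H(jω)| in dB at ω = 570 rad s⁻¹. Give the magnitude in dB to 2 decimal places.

-13.23 dB

|j570 + 160| = √(570² + 160²) = 592
|j570 + 1870| = √(570² + 1870²) = 1955
|H(j570)| = 0.72 × 592 / 1955 = 0.21804
20 log₁₀(0.21804) = -13.229 dB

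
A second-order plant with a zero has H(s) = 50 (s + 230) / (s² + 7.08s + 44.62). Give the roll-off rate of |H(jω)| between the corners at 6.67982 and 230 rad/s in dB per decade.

In this band the factors already past their corner are: complex pole pair at ωₙ ≈ 6.68; net slope = -40 dB/decade.

-40 dB/decade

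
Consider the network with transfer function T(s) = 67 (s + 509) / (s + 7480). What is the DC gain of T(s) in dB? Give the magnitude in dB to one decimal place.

T(0) = 67 × 509 / 7480 = 4.5592
20 log₁₀(4.5592) = 13.18 dB

13.2 dB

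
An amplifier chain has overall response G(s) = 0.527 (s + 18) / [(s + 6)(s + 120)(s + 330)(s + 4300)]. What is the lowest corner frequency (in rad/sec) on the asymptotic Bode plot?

Break frequencies occur at each pole and zero magnitude: 6 rad/sec, 18 rad/sec, 120 rad/sec, 330 rad/sec, 4300 rad/sec.
The lowest is 6 rad/sec.

6 rad/sec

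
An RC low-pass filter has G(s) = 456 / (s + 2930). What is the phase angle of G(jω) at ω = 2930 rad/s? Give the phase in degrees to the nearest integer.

-45°

∠(j2930 + 2930) = arctan(2930/2930) = 45.00°
∠G(j2930) = −45.00° = -45.00°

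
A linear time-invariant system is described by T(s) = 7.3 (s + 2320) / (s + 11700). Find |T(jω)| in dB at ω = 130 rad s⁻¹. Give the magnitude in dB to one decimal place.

3.2 dB

|j130 + 2320| = √(130² + 2320²) = 2324
|j130 + 11700| = √(130² + 11700²) = 1.17e+04
|T(j130)| = 7.3 × 2324 / 1.17e+04 = 1.4497
20 log₁₀(1.4497) = 3.23 dB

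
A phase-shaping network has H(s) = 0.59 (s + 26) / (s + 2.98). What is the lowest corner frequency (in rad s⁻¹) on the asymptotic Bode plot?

Break frequencies occur at each pole and zero magnitude: 2.98 rad s⁻¹, 26 rad s⁻¹.
The lowest is 2.98 rad s⁻¹.

2.98 rad s⁻¹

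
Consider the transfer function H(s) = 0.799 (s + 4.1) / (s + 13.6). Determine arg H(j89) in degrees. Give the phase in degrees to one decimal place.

∠(j89 + 4.1) = arctan(89/4.1) = 87.36°
∠(j89 + 13.6) = arctan(89/13.6) = 81.31°
∠H(j89) = 87.36° − 81.31° = 6.05°

6.1°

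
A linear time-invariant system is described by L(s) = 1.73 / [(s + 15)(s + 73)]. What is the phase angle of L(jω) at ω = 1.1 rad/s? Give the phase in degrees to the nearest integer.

-5°

∠(j1.1 + 15) = arctan(1.1/15) = 4.19°
∠(j1.1 + 73) = arctan(1.1/73) = 0.86°
∠L(j1.1) = − (4.19° + 0.86°) = -5.06°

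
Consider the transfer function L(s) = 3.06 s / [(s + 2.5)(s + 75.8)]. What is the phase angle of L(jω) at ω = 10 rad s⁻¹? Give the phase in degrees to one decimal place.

6.5°

∠(j10) = 90.00°
∠(j10 + 2.5) = arctan(10/2.5) = 75.96°
∠(j10 + 75.8) = arctan(10/75.8) = 7.52°
∠L(j10) = 90.00° − (75.96° + 7.52°) = 6.52°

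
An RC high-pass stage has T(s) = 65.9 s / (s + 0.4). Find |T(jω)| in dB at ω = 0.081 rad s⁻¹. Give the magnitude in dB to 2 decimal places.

|j0.081| = 0.081
|j0.081 + 0.4| = √(0.081² + 0.4²) = 0.4081
|T(j0.081)| = 65.9 × 0.081 / 0.4081 = 13.079
20 log₁₀(13.079) = 22.332 dB

22.33 dB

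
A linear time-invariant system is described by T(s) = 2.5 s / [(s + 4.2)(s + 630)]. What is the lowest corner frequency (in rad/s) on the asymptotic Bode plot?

Break frequencies occur at each pole and zero magnitude: 4.2 rad/s, 630 rad/s.
The lowest is 4.2 rad/s.

4.2 rad/s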